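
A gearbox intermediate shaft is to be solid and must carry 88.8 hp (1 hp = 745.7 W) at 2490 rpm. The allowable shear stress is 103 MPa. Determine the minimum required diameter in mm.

ω = 2π·2490/60 = 260.8 rad/s, so T = P/ω = 88.8×745.7 / 260.8 = 254.0 N·m.
For a solid shaft τ_max = 16T/(πd³), so d = (16T/(π τ_allow))^(1/3) = (16·254.0/(π·1.03×10^8))^(1/3) = 0.02324 m.

23.2 mm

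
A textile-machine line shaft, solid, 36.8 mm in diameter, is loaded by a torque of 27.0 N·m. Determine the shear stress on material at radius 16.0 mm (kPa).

2400 kPa

J = πd⁴/32 = π(0.0368)⁴/32 = 1.800×10^-7 m⁴.
Shear stress varies linearly with radius: τ = T·r/J = 27.00 × 0.0160 / 1.800×10^-7 = 2.399×10^6 Pa.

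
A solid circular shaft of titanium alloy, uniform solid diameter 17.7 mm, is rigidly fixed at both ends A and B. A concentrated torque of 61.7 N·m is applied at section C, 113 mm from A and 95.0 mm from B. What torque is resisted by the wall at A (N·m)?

With uniform GJ and both ends fixed, compatibility θ_AC = θ_CB gives T_A·a = T_B·b, together with T_A + T_B = T₀.
T_A = T₀·b/(a+b) = 61.70·95.0/208.0 = 28.18 N·m; T_B = 33.52 N·m.

28.2 N·m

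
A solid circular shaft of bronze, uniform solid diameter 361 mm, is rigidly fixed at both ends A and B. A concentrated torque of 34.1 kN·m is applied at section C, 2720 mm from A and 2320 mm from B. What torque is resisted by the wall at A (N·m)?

15700 N·m

With uniform GJ and both ends fixed, compatibility θ_AC = θ_CB gives T_A·a = T_B·b, together with T_A + T_B = T₀.
T_A = T₀·b/(a+b) = 34100·2320/5040 = 15700 N·m; T_B = 18400 N·m.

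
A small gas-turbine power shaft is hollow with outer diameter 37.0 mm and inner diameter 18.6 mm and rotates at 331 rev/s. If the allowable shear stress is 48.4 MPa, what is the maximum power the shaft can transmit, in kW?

937 kW

J = π(d_o⁴ − d_i⁴)/32 = π(0.0370⁴ − 0.0186⁴)/32 = 1.722×10^-7 m⁴.
T_max = τ_allow·J/r = 4.84×10^7 × 1.722×10^-7 / 0.0185 = 450.6 N·m.
ω = 2π·331 = 2080 rad/s, so P_max = T_max·ω = 9.372×10^5 W.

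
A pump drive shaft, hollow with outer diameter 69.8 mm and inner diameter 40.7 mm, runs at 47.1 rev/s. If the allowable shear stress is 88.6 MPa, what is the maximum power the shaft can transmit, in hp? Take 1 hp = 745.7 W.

J = π(d_o⁴ − d_i⁴)/32 = π(0.0698⁴ − 0.0407⁴)/32 = 2.061×10^-6 m⁴.
T_max = τ_allow·J/r = 8.86×10^7 × 2.061×10^-6 / 0.0349 = 5232 N·m.
ω = 2π·47.1 = 295.9 rad/s, so P_max = T_max·ω = 1.548×10^6 W.

2080 hp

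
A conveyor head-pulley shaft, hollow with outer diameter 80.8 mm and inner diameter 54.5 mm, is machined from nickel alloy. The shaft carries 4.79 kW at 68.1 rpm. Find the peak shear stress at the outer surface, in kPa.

ω = 2π·68.1/60 = 7.131 rad/s, so T = P/ω = 4.79×10³ / 7.131 = 671.7 N·m.
J = π(d_o⁴ − d_i⁴)/32 = π(0.0808⁴ − 0.0545⁴)/32 = 3.318×10^-6 m⁴.
τ_max = T·r/J = 671.7 × 0.0404 / 3.318×10^-6 = 8.177×10^6 Pa.

8180 kPa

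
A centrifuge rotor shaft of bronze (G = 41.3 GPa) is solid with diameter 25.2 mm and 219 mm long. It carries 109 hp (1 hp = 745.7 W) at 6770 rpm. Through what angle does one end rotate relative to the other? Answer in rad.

ω = 2π·6770/60 = 709.0 rad/s, so T = P/ω = 109×745.7 / 709.0 = 114.6 N·m.
J = πd⁴/32 = π(0.0252)⁴/32 = 3.959×10^-8 m⁴.
θ = T·L/(G·J) = 114.6 × 0.219 / (41.3×10⁹ × 3.959×10^-8) = 0.01536 rad.

0.0154 rad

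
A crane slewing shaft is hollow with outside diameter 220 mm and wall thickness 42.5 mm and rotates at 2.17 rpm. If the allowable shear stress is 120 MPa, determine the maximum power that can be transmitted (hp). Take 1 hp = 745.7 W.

65.6 hp

J = π(d_o⁴ − d_i⁴)/32 = π(0.220⁴ − 0.135⁴)/32 = 1.974×10^-4 m⁴.
T_max = τ_allow·J/r = 1.20×10^8 × 1.974×10^-4 / 0.110 = 215300 N·m.
ω = 2π·2.17/60 = 0.2272 rad/s, so P_max = T_max·ω = 4.893×10^4 W.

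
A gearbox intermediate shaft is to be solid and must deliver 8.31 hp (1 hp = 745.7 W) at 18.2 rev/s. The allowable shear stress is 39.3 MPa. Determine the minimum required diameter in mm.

19.1 mm

ω = 2π·18.2 = 114.4 rad/s, so T = P/ω = 8.31×745.7 / 114.4 = 54.19 N·m.
For a solid shaft τ_max = 16T/(πd³), so d = (16T/(π τ_allow))^(1/3) = (16·54.19/(π·3.93×10^7))^(1/3) = 0.01915 m.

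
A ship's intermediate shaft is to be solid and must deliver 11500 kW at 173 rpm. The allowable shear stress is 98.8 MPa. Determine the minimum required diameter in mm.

ω = 2π·173/60 = 18.12 rad/s, so T = P/ω = 11500×10³ / 18.12 = 634800 N·m.
For a solid shaft τ_max = 16T/(πd³), so d = (16T/(π τ_allow))^(1/3) = (16·634800/(π·9.88×10^7))^(1/3) = 0.3198 m.

320 mm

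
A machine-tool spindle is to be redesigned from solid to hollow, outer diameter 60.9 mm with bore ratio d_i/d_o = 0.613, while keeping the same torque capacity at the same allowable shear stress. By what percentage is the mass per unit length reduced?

30.9 %

Equal τ_max and T ⇒ the solid shaft needs d_s³ = d_o³(1−k⁴), so d_s = 60.9·(1−0.613⁴)^(1/3) = 57.89 mm.
Area ratio A_h/A_s = d_o²(1−k²)/d_s² = (1−k²)/(1−k⁴)^(2/3) = 0.6909.
Mass saving = 1 − 0.6909 = 30.9 %.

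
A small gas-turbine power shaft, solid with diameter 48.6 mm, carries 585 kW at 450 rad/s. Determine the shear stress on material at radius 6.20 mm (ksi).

ω = 450 rad/s, so T = P/ω = 585×10³ / 450.0 = 1300 N·m.
J = πd⁴/32 = π(0.0486)⁴/32 = 5.477×10^-7 m⁴.
Shear stress varies linearly with radius: τ = T·r/J = 1300 × 0.00620 / 5.477×10^-7 = 1.472×10^7 Pa.

2.13 ksi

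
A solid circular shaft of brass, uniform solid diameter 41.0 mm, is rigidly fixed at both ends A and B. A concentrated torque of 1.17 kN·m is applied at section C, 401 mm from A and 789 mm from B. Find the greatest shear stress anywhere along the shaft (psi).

8310 psi

With uniform GJ and both ends fixed, compatibility θ_AC = θ_CB gives T_A·a = T_B·b, together with T_A + T_B = T₀.
T_A = T₀·b/(a+b) = 1170·789/1190 = 775.7 N·m; T_B = 394.3 N·m.
τ in each portion: τ_AC = 5.73×10^7 Pa, τ_CB = 2.91×10^7 Pa; maximum is in AC.
τ_max = T_AC·r/J = 775.7·0.0205/2.77×10^-7 = 5.732×10^7 Pa.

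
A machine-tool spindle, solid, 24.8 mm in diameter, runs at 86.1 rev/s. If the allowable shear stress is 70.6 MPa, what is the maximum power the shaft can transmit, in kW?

J = πd⁴/32 = π(0.0248)⁴/32 = 3.714×10^-8 m⁴.
T_max = τ_allow·J/r = 7.06×10^7 × 3.714×10^-8 / 0.0124 = 211.4 N·m.
ω = 2π·86.1 = 541.0 rad/s, so P_max = T_max·ω = 1.144×10^5 W.

114 kW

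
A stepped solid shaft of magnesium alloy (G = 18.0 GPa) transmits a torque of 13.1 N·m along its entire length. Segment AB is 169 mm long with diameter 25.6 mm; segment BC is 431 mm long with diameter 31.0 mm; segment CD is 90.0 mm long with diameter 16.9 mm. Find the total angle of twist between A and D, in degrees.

0.834°

J_AB = π(0.0256)⁴/32 = 4.22×10^-8 m⁴; J_BC = π(0.0310)⁴/32 = 9.07×10^-8 m⁴; J_CD = π(0.0169)⁴/32 = 8.01×10^-9 m⁴.
θ = (T/G)·Σ L_i/J_i = (13.10/18.0×10⁹)·(0.169/4.22×10^-8 + 0.431/9.07×10^-8 + 0.0900/8.01×10^-9) = 0.01456 rad.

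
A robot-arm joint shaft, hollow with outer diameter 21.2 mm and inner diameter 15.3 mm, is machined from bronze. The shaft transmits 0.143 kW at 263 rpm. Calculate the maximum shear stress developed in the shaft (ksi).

ω = 2π·263/60 = 27.54 rad/s, so T = P/ω = 0.143×10³ / 27.54 = 5.192 N·m.
J = π(d_o⁴ − d_i⁴)/32 = π(0.0212⁴ − 0.0153⁴)/32 = 1.445×10^-8 m⁴.
τ_max = T·r/J = 5.192 × 0.0106 / 1.445×10^-8 = 3.809×10^6 Pa.

0.552 ksi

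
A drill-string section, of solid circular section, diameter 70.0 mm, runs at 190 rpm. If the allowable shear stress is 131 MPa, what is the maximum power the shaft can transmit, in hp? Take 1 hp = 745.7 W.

235 hp

J = πd⁴/32 = π(0.0700)⁴/32 = 2.357×10^-6 m⁴.
T_max = τ_allow·J/r = 1.31×10^8 × 2.357×10^-6 / 0.0350 = 8823 N·m.
ω = 2π·190/60 = 19.90 rad/s, so P_max = T_max·ω = 1.755×10^5 W.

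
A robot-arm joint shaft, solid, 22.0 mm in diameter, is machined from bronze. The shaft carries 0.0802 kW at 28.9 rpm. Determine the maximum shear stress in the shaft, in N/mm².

12.7 N/mm²

ω = 2π·28.9/60 = 3.026 rad/s, so T = P/ω = 0.0802×10³ / 3.026 = 26.50 N·m.
J = πd⁴/32 = π(0.0220)⁴/32 = 2.300×10^-8 m⁴.
τ_max = T·r/J = 26.50 × 0.0110 / 2.300×10^-8 = 1.268×10^7 Pa.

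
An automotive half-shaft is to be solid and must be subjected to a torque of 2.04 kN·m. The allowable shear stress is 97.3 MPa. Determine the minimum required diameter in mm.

For a solid shaft τ_max = 16T/(πd³), so d = (16T/(π τ_allow))^(1/3) = (16·2040/(π·9.73×10^7))^(1/3) = 0.04744 m.

47.4 mm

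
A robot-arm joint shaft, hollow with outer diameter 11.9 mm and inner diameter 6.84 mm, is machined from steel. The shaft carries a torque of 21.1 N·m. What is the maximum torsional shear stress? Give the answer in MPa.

J = π(d_o⁴ − d_i⁴)/32 = π(0.0119⁴ − 0.00684⁴)/32 = 1.754×10^-9 m⁴.
τ_max = T·r/J = 21.10 × 0.00595 / 1.754×10^-9 = 7.158×10^7 Pa.

71.6 MPa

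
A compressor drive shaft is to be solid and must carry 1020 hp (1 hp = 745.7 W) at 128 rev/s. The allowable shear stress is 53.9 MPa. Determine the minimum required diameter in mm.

ω = 2π·128 = 804.2 rad/s, so T = P/ω = 1020×745.7 / 804.2 = 945.7 N·m.
For a solid shaft τ_max = 16T/(πd³), so d = (16T/(π τ_allow))^(1/3) = (16·945.7/(π·5.39×10^7))^(1/3) = 0.04471 m.

44.7 mm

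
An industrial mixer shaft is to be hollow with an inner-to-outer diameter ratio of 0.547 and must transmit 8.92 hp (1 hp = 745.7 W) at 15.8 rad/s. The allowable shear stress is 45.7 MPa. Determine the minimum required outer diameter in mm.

37.2 mm

ω = 15.8 rad/s, so T = P/ω = 8.92×745.7 / 15.80 = 421.0 N·m.
For a hollow shaft with d_i/d_o = 0.547: τ_max = 16T/(π d_o³ (1−k⁴)), so d_o = [16T/(π τ_allow (1−k⁴))]^(1/3) = [16·421.0/(π·4.57×10^7·0.9105)]^(1/3) = 0.03721 m.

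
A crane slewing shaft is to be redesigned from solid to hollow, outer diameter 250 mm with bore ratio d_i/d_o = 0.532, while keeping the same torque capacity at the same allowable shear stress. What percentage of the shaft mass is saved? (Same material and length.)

24.2 %

Equal τ_max and T ⇒ the solid shaft needs d_s³ = d_o³(1−k⁴), so d_s = 250·(1−0.532⁴)^(1/3) = 243.1 mm.
Area ratio A_h/A_s = d_o²(1−k²)/d_s² = (1−k²)/(1−k⁴)^(2/3) = 0.7580.
Mass saving = 1 − 0.7580 = 24.2 %.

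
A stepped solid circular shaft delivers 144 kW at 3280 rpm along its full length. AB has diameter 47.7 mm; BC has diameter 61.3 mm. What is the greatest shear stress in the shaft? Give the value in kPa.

ω = 2π·3280/60 = 343.5 rad/s, so T = P/ω = 144×10³ / 343.5 = 419.2 N·m.
Under the same torque, τ_max = 16T/(πd³) is largest where d is smallest — segment AB (d = 47.7 mm).
τ_max = 16·419.2/(π·(0.0477)³) = 1.967×10^7 Pa.

19700 kPa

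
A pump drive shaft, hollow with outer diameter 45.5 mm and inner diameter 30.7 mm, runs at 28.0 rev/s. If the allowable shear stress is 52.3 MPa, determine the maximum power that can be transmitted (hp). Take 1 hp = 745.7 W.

181 hp

J = π(d_o⁴ − d_i⁴)/32 = π(0.0455⁴ − 0.0307⁴)/32 = 3.336×10^-7 m⁴.
T_max = τ_allow·J/r = 5.23×10^7 × 3.336×10^-7 / 0.0227 = 766.8 N·m.
ω = 2π·28.0 = 175.9 rad/s, so P_max = T_max·ω = 1.349×10^5 W.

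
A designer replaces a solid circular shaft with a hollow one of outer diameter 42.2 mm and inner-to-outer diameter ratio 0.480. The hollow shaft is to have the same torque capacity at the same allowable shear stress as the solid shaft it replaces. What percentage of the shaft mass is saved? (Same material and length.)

Equal τ_max and T ⇒ the solid shaft needs d_s³ = d_o³(1−k⁴), so d_s = 42.2·(1−0.480⁴)^(1/3) = 41.44 mm.
Area ratio A_h/A_s = d_o²(1−k²)/d_s² = (1−k²)/(1−k⁴)^(2/3) = 0.7981.
Mass saving = 1 − 0.7981 = 20.2 %.

20.2 %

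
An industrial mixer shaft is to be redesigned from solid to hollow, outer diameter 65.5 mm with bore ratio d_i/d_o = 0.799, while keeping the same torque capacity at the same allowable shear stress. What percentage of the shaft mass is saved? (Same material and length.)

Equal τ_max and T ⇒ the solid shaft needs d_s³ = d_o³(1−k⁴), so d_s = 65.5·(1−0.799⁴)^(1/3) = 55.01 mm.
Area ratio A_h/A_s = d_o²(1−k²)/d_s² = (1−k²)/(1−k⁴)^(2/3) = 0.5126.
Mass saving = 1 − 0.5126 = 48.7 %.

48.7 %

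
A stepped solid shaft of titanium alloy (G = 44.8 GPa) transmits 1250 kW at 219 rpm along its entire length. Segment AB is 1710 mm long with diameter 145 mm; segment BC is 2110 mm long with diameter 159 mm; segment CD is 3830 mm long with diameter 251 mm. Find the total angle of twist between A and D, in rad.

ω = 2π·219/60 = 22.93 rad/s, so T = P/ω = 1250×10³ / 22.93 = 54510 N·m.
J_AB = π(0.145)⁴/32 = 4.34×10^-5 m⁴; J_BC = π(0.159)⁴/32 = 6.27×10^-5 m⁴; J_CD = π(0.251)⁴/32 = 3.90×10^-4 m⁴.
θ = (T/G)·Σ L_i/J_i = (54510/44.8×10⁹)·(1.71/4.34×10^-5 + 2.11/6.27×10^-5 + 3.83/3.90×10^-4) = 0.1008 rad.

0.101 rad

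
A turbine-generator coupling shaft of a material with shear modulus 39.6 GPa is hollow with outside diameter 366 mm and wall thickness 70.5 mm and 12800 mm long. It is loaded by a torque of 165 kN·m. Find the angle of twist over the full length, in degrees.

2.02°

J = π(d_o⁴ − d_i⁴)/32 = π(0.366⁴ − 0.225⁴)/32 = 1.510×10^-3 m⁴.
θ = T·L/(G·J) = 165000 × 12.8 / (39.6×10⁹ × 1.510×10^-3) = 0.03532 rad.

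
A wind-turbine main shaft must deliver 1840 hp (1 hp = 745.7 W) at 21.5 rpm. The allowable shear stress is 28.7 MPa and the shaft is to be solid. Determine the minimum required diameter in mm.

ω = 2π·21.5/60 = 2.251 rad/s, so T = P/ω = 1840×745.7 / 2.251 = 609400 N·m.
For a solid shaft τ_max = 16T/(πd³), so d = (16T/(π τ_allow))^(1/3) = (16·609400/(π·2.87×10^7))^(1/3) = 0.4764 m.

476 mm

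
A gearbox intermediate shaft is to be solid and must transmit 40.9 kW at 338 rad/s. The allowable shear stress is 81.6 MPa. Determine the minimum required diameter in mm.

19.6 mm

ω = 338 rad/s, so T = P/ω = 40.9×10³ / 338.0 = 121.0 N·m.
For a solid shaft τ_max = 16T/(πd³), so d = (16T/(π τ_allow))^(1/3) = (16·121.0/(π·8.16×10^7))^(1/3) = 0.01962 m.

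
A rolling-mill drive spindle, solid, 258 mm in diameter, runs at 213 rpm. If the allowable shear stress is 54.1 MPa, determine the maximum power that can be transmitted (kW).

J = πd⁴/32 = π(0.258)⁴/32 = 4.350×10^-4 m⁴.
T_max = τ_allow·J/r = 5.41×10^7 × 4.350×10^-4 / 0.129 = 182400 N·m.
ω = 2π·213/60 = 22.31 rad/s, so P_max = T_max·ω = 4.069×10^6 W.

4070 kW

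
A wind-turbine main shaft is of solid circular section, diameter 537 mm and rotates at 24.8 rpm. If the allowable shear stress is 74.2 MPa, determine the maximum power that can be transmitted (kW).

J = πd⁴/32 = π(0.537)⁴/32 = 8.164×10^-3 m⁴.
T_max = τ_allow·J/r = 7.42×10^7 × 8.164×10^-3 / 0.269 = 2.256e6 N·m.
ω = 2π·24.8/60 = 2.597 rad/s, so P_max = T_max·ω = 5.859×10^6 W.

5860 kW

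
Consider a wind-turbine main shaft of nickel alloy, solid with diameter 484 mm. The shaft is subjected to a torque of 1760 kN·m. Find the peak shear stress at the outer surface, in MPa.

79.1 MPa

J = πd⁴/32 = π(0.484)⁴/32 = 5.387×10^-3 m⁴.
τ_max = T·r/J = 1.760e6 × 0.242 / 5.387×10^-3 = 7.906×10^7 Pa.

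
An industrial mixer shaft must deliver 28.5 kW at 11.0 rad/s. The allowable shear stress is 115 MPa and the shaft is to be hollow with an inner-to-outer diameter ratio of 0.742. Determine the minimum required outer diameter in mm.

54.8 mm

ω = 11.0 rad/s, so T = P/ω = 28.5×10³ / 11.00 = 2591 N·m.
For a hollow shaft with d_i/d_o = 0.742: τ_max = 16T/(π d_o³ (1−k⁴)), so d_o = [16T/(π τ_allow (1−k⁴))]^(1/3) = [16·2591/(π·1.15×10^8·0.6969)]^(1/3) = 0.05481 m.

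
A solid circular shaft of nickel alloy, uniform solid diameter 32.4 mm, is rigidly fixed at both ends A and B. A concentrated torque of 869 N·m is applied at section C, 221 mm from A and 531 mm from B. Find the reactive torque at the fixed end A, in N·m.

614 N·m

With uniform GJ and both ends fixed, compatibility θ_AC = θ_CB gives T_A·a = T_B·b, together with T_A + T_B = T₀.
T_A = T₀·b/(a+b) = 869.0·531/752.0 = 613.6 N·m; T_B = 255.4 N·m.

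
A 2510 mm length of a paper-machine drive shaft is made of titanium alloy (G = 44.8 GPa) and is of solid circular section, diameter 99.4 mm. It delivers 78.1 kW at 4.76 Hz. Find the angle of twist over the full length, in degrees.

ω = 2π·4.76 = 29.91 rad/s, so T = P/ω = 78.1×10³ / 29.91 = 2611 N·m.
J = πd⁴/32 = π(0.0994)⁴/32 = 9.584×10^-6 m⁴.
θ = T·L/(G·J) = 2611 × 2.51 / (44.8×10⁹ × 9.584×10^-6) = 0.01527 rad.

0.875°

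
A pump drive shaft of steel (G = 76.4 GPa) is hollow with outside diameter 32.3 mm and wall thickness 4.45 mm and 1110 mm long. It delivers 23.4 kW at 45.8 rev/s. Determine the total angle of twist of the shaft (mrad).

15.3 mrad

ω = 2π·45.8 = 287.8 rad/s, so T = P/ω = 23.4×10³ / 287.8 = 81.31 N·m.
J = π(d_o⁴ − d_i⁴)/32 = π(0.0323⁴ − 0.0234⁴)/32 = 7.742×10^-8 m⁴.
θ = T·L/(G·J) = 81.31 × 1.11 / (76.4×10⁹ × 7.742×10^-8) = 0.01526 rad.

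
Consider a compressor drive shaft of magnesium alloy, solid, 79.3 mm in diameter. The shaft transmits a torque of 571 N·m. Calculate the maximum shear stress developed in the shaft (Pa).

J = πd⁴/32 = π(0.0793)⁴/32 = 3.882×10^-6 m⁴.
τ_max = T·r/J = 571.0 × 0.0396 / 3.882×10^-6 = 5.832×10^6 Pa.

5.83e6 Pa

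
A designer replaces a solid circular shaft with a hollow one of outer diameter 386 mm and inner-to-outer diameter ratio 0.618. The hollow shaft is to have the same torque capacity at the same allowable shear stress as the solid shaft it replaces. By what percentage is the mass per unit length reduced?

Equal τ_max and T ⇒ the solid shaft needs d_s³ = d_o³(1−k⁴), so d_s = 386·(1−0.618⁴)^(1/3) = 366.2 mm.
Area ratio A_h/A_s = d_o²(1−k²)/d_s² = (1−k²)/(1−k⁴)^(2/3) = 0.6866.
Mass saving = 1 − 0.6866 = 31.3 %.

31.3 %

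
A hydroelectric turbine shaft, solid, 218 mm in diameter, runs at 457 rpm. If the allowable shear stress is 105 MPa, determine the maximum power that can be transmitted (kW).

J = πd⁴/32 = π(0.218)⁴/32 = 2.217×10^-4 m⁴.
T_max = τ_allow·J/r = 1.05×10^8 × 2.217×10^-4 / 0.109 = 213600 N·m.
ω = 2π·457/60 = 47.86 rad/s, so P_max = T_max·ω = 1.022×10^7 W.

10200 kW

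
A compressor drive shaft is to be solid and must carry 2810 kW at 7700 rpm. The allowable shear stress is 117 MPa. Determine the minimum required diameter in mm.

ω = 2π·7700/60 = 806.3 rad/s, so T = P/ω = 2810×10³ / 806.3 = 3485 N·m.
For a solid shaft τ_max = 16T/(πd³), so d = (16T/(π τ_allow))^(1/3) = (16·3485/(π·1.17×10^8))^(1/3) = 0.05333 m.

53.3 mm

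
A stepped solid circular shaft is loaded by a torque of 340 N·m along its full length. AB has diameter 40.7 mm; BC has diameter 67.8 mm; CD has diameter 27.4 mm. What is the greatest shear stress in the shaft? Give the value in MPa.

Under the same torque, τ_max = 16T/(πd³) is largest where d is smallest — segment CD (d = 27.4 mm).
τ_max = 16·340.0/(π·(0.0274)³) = 8.418×10^7 Pa.

84.2 MPa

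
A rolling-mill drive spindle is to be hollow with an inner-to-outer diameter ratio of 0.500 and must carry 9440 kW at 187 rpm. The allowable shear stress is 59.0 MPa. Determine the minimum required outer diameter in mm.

ω = 2π·187/60 = 19.58 rad/s, so T = P/ω = 9440×10³ / 19.58 = 482100 N·m.
For a hollow shaft with d_i/d_o = 0.500: τ_max = 16T/(π d_o³ (1−k⁴)), so d_o = [16T/(π τ_allow (1−k⁴))]^(1/3) = [16·482100/(π·5.90×10^7·0.9375)]^(1/3) = 0.3541 m.

354 mm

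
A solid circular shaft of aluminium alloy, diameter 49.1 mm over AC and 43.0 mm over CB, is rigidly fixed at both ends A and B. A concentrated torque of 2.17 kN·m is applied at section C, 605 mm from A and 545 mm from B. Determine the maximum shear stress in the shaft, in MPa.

56.5 MPa

Compatibility: T_A·a/J_AC = T_B·b/J_CB with T_A + T_B = T₀.
J_AC = 5.71×10^-7 m⁴, J_CB = 3.36×10^-7 m⁴, so T_A = T₀·(J_AC/a)/((J_AC/a)+(J_CB/b)) = 1313 N·m, T_B = 857.2 N·m.
τ in each portion: τ_AC = 5.65×10^7 Pa, τ_CB = 5.49×10^7 Pa; maximum is in AC.
τ_max = T_AC·r/J = 1313·0.0246/5.71×10^-7 = 5.648×10^7 Pa.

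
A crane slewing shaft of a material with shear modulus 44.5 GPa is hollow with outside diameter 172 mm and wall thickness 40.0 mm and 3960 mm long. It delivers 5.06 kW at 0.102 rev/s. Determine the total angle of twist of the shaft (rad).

ω = 2π·0.102 = 0.6409 rad/s, so T = P/ω = 5.06×10³ / 0.6409 = 7895 N·m.
J = π(d_o⁴ − d_i⁴)/32 = π(0.172⁴ − 0.0920⁴)/32 = 7.889×10^-5 m⁴.
θ = T·L/(G·J) = 7895 × 3.96 / (44.5×10⁹ × 7.889×10^-5) = 8.906×10^-3 rad.

0.00891 rad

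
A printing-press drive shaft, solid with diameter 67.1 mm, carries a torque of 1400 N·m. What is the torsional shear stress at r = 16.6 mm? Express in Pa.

J = πd⁴/32 = π(0.0671)⁴/32 = 1.990×10^-6 m⁴.
Shear stress varies linearly with radius: τ = T·r/J = 1400 × 0.0166 / 1.990×10^-6 = 1.168×10^7 Pa.

1.17e7 Pa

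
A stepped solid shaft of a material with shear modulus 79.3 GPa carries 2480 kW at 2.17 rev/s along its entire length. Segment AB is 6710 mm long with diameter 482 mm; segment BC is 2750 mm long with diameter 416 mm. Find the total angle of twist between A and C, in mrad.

ω = 2π·2.17 = 13.63 rad/s, so T = P/ω = 2480×10³ / 13.63 = 181900 N·m.
J_AB = π(0.482)⁴/32 = 5.30×10^-3 m⁴; J_BC = π(0.416)⁴/32 = 2.94×10^-3 m⁴.
θ = (T/G)·Σ L_i/J_i = (181900/79.3×10⁹)·(6.71/5.30×10^-3 + 2.75/2.94×10^-3) = 5.050×10^-3 rad.

5.05 mrad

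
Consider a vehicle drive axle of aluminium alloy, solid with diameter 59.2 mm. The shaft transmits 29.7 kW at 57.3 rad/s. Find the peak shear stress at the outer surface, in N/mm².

12.7 N/mm²

ω = 57.3 rad/s, so T = P/ω = 29.7×10³ / 57.30 = 518.3 N·m.
J = πd⁴/32 = π(0.0592)⁴/32 = 1.206×10^-6 m⁴.
τ_max = T·r/J = 518.3 × 0.0296 / 1.206×10^-6 = 1.272×10^7 Pa.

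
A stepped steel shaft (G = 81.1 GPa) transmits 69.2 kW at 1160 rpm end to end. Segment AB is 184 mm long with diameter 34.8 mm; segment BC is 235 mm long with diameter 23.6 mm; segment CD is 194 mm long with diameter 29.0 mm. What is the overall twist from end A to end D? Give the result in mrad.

ω = 2π·1160/60 = 121.5 rad/s, so T = P/ω = 69.2×10³ / 121.5 = 569.7 N·m.
J_AB = π(0.0348)⁴/32 = 1.44×10^-7 m⁴; J_BC = π(0.0236)⁴/32 = 3.05×10^-8 m⁴; J_CD = π(0.0290)⁴/32 = 6.94×10^-8 m⁴.
θ = (T/G)·Σ L_i/J_i = (569.7/81.1×10⁹)·(0.184/1.44×10^-7 + 0.235/3.05×10^-8 + 0.194/6.94×10^-8) = 0.08280 rad.

82.8 mrad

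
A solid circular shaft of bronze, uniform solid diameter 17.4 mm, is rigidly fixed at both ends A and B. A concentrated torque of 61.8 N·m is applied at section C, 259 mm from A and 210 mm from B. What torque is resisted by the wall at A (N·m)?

With uniform GJ and both ends fixed, compatibility θ_AC = θ_CB gives T_A·a = T_B·b, together with T_A + T_B = T₀.
T_A = T₀·b/(a+b) = 61.80·210/469.0 = 27.67 N·m; T_B = 34.13 N·m.

27.7 N·m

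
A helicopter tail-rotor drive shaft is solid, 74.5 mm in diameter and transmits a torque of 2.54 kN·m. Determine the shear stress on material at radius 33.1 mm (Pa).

J = πd⁴/32 = π(0.0745)⁴/32 = 3.024×10^-6 m⁴.
Shear stress varies linearly with radius: τ = T·r/J = 2540 × 0.0331 / 3.024×10^-6 = 2.780×10^7 Pa.

2.78e7 Pa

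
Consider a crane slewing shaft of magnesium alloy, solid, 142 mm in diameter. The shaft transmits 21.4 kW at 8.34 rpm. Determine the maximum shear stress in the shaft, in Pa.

4.36e7 Pa

ω = 2π·8.34/60 = 0.8734 rad/s, so T = P/ω = 21.4×10³ / 0.8734 = 24500 N·m.
J = πd⁴/32 = π(0.142)⁴/32 = 3.992×10^-5 m⁴.
τ_max = T·r/J = 24500 × 0.0710 / 3.992×10^-5 = 4.358×10^7 Pa.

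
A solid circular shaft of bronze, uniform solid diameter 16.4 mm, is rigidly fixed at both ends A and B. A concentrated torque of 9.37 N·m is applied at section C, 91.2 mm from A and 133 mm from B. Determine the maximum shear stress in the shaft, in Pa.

With uniform GJ and both ends fixed, compatibility θ_AC = θ_CB gives T_A·a = T_B·b, together with T_A + T_B = T₀.
T_A = T₀·b/(a+b) = 9.370·133/224.2 = 5.558 N·m; T_B = 3.812 N·m.
τ in each portion: τ_AC = 6.42×10^6 Pa, τ_CB = 4.40×10^6 Pa; maximum is in AC.
τ_max = T_AC·r/J = 5.558·0.00820/7.10×10^-9 = 6.418×10^6 Pa.

6.42e6 Pa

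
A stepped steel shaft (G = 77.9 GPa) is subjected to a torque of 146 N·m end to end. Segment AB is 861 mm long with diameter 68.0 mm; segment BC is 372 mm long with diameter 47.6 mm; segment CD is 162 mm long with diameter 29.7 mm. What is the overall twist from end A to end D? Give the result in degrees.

J_AB = π(0.0680)⁴/32 = 2.10×10^-6 m⁴; J_BC = π(0.0476)⁴/32 = 5.04×10^-7 m⁴; J_CD = π(0.0297)⁴/32 = 7.64×10^-8 m⁴.
θ = (T/G)·Σ L_i/J_i = (146.0/77.9×10⁹)·(0.861/2.10×10^-6 + 0.372/5.04×10^-7 + 0.162/7.64×10^-8) = 6.127×10^-3 rad.

0.351°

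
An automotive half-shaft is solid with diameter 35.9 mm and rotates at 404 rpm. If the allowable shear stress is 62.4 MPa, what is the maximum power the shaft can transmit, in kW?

J = πd⁴/32 = π(0.0359)⁴/32 = 1.631×10^-7 m⁴.
T_max = τ_allow·J/r = 6.24×10^7 × 1.631×10^-7 / 0.0180 = 566.9 N·m.
ω = 2π·404/60 = 42.31 rad/s, so P_max = T_max·ω = 2.398×10^4 W.

24.0 kW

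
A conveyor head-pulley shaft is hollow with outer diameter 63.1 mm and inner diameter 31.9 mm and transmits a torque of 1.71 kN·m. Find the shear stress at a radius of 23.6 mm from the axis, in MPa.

27.7 MPa

J = π(d_o⁴ − d_i⁴)/32 = π(0.0631⁴ − 0.0319⁴)/32 = 1.455×10^-6 m⁴.
Shear stress varies linearly with radius: τ = T·r/J = 1710 × 0.0236 / 1.455×10^-6 = 2.774×10^7 Pa.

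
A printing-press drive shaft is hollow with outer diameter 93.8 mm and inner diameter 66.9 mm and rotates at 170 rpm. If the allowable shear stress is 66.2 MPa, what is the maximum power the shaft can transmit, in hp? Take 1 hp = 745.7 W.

190 hp

J = π(d_o⁴ − d_i⁴)/32 = π(0.0938⁴ − 0.0669⁴)/32 = 5.633×10^-6 m⁴.
T_max = τ_allow·J/r = 6.62×10^7 × 5.633×10^-6 / 0.0469 = 7952 N·m.
ω = 2π·170/60 = 17.80 rad/s, so P_max = T_max·ω = 1.416×10^5 W.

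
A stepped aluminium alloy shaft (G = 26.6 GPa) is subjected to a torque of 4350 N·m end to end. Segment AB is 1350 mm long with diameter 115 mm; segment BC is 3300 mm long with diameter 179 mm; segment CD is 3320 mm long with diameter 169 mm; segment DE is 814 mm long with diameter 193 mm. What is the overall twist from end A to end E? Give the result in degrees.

1.49°

J_AB = π(0.115)⁴/32 = 1.72×10^-5 m⁴; J_BC = π(0.179)⁴/32 = 1.01×10^-4 m⁴; J_CD = π(0.169)⁴/32 = 8.01×10^-5 m⁴; J_DE = π(0.193)⁴/32 = 1.36×10^-4 m⁴.
θ = (T/G)·Σ L_i/J_i = (4350/26.6×10⁹)·(1.35/1.72×10^-5 + 3.30/1.01×10^-4 + 3.32/8.01×10^-5 + 0.814/1.36×10^-4) = 0.02597 rad.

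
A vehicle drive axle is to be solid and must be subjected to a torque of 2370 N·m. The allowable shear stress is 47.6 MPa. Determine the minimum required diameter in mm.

63.3 mm

For a solid shaft τ_max = 16T/(πd³), so d = (16T/(π τ_allow))^(1/3) = (16·2370/(π·4.76×10^7))^(1/3) = 0.06330 m.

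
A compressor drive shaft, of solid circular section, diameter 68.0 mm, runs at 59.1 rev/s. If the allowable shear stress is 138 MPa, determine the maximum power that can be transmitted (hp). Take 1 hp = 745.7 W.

4240 hp

J = πd⁴/32 = π(0.0680)⁴/32 = 2.099×10^-6 m⁴.
T_max = τ_allow·J/r = 1.38×10^8 × 2.099×10^-6 / 0.0340 = 8520 N·m.
ω = 2π·59.1 = 371.3 rad/s, so P_max = T_max·ω = 3.164×10^6 W.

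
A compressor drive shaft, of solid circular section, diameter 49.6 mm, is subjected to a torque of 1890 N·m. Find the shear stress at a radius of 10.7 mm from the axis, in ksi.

4.94 ksi

J = πd⁴/32 = π(0.0496)⁴/32 = 5.942×10^-7 m⁴.
Shear stress varies linearly with radius: τ = T·r/J = 1890 × 0.0107 / 5.942×10^-7 = 3.403×10^7 Pa.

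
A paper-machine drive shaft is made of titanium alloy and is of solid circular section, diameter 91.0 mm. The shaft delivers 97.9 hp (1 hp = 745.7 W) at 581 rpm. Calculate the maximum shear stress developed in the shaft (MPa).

8.11 MPa

ω = 2π·581/60 = 60.84 rad/s, so T = P/ω = 97.9×745.7 / 60.84 = 1200 N·m.
J = πd⁴/32 = π(0.0910)⁴/32 = 6.732×10^-6 m⁴.
τ_max = T·r/J = 1200 × 0.0455 / 6.732×10^-6 = 8.109×10^6 Pa.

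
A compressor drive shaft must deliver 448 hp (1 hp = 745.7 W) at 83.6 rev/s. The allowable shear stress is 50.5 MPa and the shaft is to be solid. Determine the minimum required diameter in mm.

40.0 mm

ω = 2π·83.6 = 525.3 rad/s, so T = P/ω = 448×745.7 / 525.3 = 636.0 N·m.
For a solid shaft τ_max = 16T/(πd³), so d = (16T/(π τ_allow))^(1/3) = (16·636.0/(π·5.05×10^7))^(1/3) = 0.04003 m.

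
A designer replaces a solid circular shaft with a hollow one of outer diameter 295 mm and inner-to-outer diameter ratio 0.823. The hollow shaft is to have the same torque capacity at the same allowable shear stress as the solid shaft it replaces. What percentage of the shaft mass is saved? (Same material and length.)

Equal τ_max and T ⇒ the solid shaft needs d_s³ = d_o³(1−k⁴), so d_s = 295·(1−0.823⁴)^(1/3) = 240.4 mm.
Area ratio A_h/A_s = d_o²(1−k²)/d_s² = (1−k²)/(1−k⁴)^(2/3) = 0.4859.
Mass saving = 1 − 0.4859 = 51.4 %.

51.4 %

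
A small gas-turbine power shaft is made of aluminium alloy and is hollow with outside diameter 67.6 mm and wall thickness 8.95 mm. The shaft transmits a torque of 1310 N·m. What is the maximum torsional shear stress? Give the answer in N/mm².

J = π(d_o⁴ − d_i⁴)/32 = π(0.0676⁴ − 0.0497⁴)/32 = 1.451×10^-6 m⁴.
τ_max = T·r/J = 1310 × 0.0338 / 1.451×10^-6 = 3.051×10^7 Pa.

30.5 N/mm²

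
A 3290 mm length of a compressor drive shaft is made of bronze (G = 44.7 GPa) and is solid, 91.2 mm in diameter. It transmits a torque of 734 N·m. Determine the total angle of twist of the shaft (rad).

0.00795 rad

J = πd⁴/32 = π(0.0912)⁴/32 = 6.792×10^-6 m⁴.
θ = T·L/(G·J) = 734.0 × 3.29 / (44.7×10⁹ × 6.792×10^-6) = 7.954×10^-3 rad.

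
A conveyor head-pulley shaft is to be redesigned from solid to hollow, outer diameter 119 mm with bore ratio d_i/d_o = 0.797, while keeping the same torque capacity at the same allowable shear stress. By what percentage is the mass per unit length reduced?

Equal τ_max and T ⇒ the solid shaft needs d_s³ = d_o³(1−k⁴), so d_s = 119·(1−0.797⁴)^(1/3) = 100.2 mm.
Area ratio A_h/A_s = d_o²(1−k²)/d_s² = (1−k²)/(1−k⁴)^(2/3) = 0.5148.
Mass saving = 1 − 0.5148 = 48.5 %.

48.5 %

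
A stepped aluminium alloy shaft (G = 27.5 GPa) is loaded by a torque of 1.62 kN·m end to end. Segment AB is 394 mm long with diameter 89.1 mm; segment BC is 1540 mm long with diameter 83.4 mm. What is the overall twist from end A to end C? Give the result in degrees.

1.31°

J_AB = π(0.0891)⁴/32 = 6.19×10^-6 m⁴; J_BC = π(0.0834)⁴/32 = 4.75×10^-6 m⁴.
θ = (T/G)·Σ L_i/J_i = (1620/27.5×10⁹)·(0.394/6.19×10^-6 + 1.54/4.75×10^-6) = 0.02285 rad.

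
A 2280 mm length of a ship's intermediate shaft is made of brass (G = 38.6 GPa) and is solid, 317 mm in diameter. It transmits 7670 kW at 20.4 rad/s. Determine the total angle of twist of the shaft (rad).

0.0224 rad

ω = 20.4 rad/s, so T = P/ω = 7670×10³ / 20.40 = 376000 N·m.
J = πd⁴/32 = π(0.317)⁴/32 = 9.914×10^-4 m⁴.
θ = T·L/(G·J) = 376000 × 2.28 / (38.6×10⁹ × 9.914×10^-4) = 0.02240 rad.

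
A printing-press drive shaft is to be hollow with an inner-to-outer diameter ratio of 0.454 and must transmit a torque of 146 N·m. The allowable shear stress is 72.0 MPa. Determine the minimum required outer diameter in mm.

For a hollow shaft with d_i/d_o = 0.454: τ_max = 16T/(π d_o³ (1−k⁴)), so d_o = [16T/(π τ_allow (1−k⁴))]^(1/3) = [16·146.0/(π·7.20×10^7·0.9575)]^(1/3) = 0.02209 m.

22.1 mm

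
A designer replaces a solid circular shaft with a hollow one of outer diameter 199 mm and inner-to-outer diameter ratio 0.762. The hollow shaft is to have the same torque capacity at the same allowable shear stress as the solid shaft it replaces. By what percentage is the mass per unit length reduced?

44.8 %

Equal τ_max and T ⇒ the solid shaft needs d_s³ = d_o³(1−k⁴), so d_s = 199·(1−0.762⁴)^(1/3) = 173.5 mm.
Area ratio A_h/A_s = d_o²(1−k²)/d_s² = (1−k²)/(1−k⁴)^(2/3) = 0.5516.
Mass saving = 1 − 0.5516 = 44.8 %.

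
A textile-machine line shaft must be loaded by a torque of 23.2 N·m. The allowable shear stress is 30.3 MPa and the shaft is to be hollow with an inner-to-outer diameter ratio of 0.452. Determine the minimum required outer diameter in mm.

16.0 mm

For a hollow shaft with d_i/d_o = 0.452: τ_max = 16T/(π d_o³ (1−k⁴)), so d_o = [16T/(π τ_allow (1−k⁴))]^(1/3) = [16·23.20/(π·3.03×10^7·0.9583)]^(1/3) = 0.01597 m.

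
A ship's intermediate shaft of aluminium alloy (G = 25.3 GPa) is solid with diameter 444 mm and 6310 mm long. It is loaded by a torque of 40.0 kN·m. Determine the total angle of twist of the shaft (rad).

J = πd⁴/32 = π(0.444)⁴/32 = 3.815×10^-3 m⁴.
θ = T·L/(G·J) = 40000 × 6.31 / (25.3×10⁹ × 3.815×10^-3) = 2.615×10^-3 rad.

0.00261 rad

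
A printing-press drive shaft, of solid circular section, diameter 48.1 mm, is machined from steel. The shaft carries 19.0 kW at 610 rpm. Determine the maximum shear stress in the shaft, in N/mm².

13.6 N/mm²

ω = 2π·610/60 = 63.88 rad/s, so T = P/ω = 19.0×10³ / 63.88 = 297.4 N·m.
J = πd⁴/32 = π(0.0481)⁴/32 = 5.255×10^-7 m⁴.
τ_max = T·r/J = 297.4 × 0.0241 / 5.255×10^-7 = 1.361×10^7 Pa.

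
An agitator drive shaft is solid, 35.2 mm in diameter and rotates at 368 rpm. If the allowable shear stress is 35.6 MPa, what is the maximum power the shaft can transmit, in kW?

11.7 kW

J = πd⁴/32 = π(0.0352)⁴/32 = 1.507×10^-7 m⁴.
T_max = τ_allow·J/r = 3.56×10^7 × 1.507×10^-7 / 0.0176 = 304.9 N·m.
ω = 2π·368/60 = 38.54 rad/s, so P_max = T_max·ω = 1.175×10^4 W.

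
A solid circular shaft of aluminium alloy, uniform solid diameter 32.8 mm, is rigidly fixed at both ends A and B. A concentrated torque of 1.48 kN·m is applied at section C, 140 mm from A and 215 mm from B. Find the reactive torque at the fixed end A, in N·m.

896 N·m

With uniform GJ and both ends fixed, compatibility θ_AC = θ_CB gives T_A·a = T_B·b, together with T_A + T_B = T₀.
T_A = T₀·b/(a+b) = 1480·215/355.0 = 896.3 N·m; T_B = 583.7 N·m.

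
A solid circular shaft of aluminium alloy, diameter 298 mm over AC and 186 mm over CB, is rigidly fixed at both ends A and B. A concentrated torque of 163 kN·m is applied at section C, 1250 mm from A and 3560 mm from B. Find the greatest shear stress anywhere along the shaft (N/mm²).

29.8 N/mm²

Compatibility: T_A·a/J_AC = T_B·b/J_CB with T_A + T_B = T₀.
J_AC = 7.74×10^-4 m⁴, J_CB = 1.18×10^-4 m⁴, so T_A = T₀·(J_AC/a)/((J_AC/a)+(J_CB/b)) = 154800 N·m, T_B = 8247 N·m.
τ in each portion: τ_AC = 2.98×10^7 Pa, τ_CB = 6.53×10^6 Pa; maximum is in AC.
τ_max = T_AC·r/J = 154800·0.149/7.74×10^-4 = 2.978×10^7 Pa.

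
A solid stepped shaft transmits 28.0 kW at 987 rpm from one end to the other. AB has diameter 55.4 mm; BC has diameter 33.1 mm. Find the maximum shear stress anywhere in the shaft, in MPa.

ω = 2π·987/60 = 103.4 rad/s, so T = P/ω = 28.0×10³ / 103.4 = 270.9 N·m.
Under the same torque, τ_max = 16T/(πd³) is largest where d is smallest — segment BC (d = 33.1 mm).
τ_max = 16·270.9/(π·(0.0331)³) = 3.805×10^7 Pa.

38.0 MPa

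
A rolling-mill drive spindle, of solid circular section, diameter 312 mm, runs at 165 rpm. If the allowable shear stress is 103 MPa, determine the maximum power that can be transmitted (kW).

10600 kW

J = πd⁴/32 = π(0.312)⁴/32 = 9.303×10^-4 m⁴.
T_max = τ_allow·J/r = 1.03×10^8 × 9.303×10^-4 / 0.156 = 614200 N·m.
ω = 2π·165/60 = 17.28 rad/s, so P_max = T_max·ω = 1.061×10^7 W.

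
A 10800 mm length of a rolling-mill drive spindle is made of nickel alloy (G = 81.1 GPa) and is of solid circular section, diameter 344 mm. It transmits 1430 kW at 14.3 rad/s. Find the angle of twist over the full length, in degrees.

ω = 14.3 rad/s, so T = P/ω = 1430×10³ / 14.30 = 100000 N·m.
J = πd⁴/32 = π(0.344)⁴/32 = 1.375×10^-3 m⁴.
θ = T·L/(G·J) = 100000 × 10.8 / (81.1×10⁹ × 1.375×10^-3) = 9.687×10^-3 rad.

0.555°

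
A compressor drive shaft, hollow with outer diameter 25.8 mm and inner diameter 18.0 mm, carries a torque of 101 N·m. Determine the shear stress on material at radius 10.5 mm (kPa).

J = π(d_o⁴ − d_i⁴)/32 = π(0.0258⁴ − 0.0180⁴)/32 = 3.319×10^-8 m⁴.
Shear stress varies linearly with radius: τ = T·r/J = 101.0 × 0.0105 / 3.319×10^-8 = 3.195×10^7 Pa.

31900 kPa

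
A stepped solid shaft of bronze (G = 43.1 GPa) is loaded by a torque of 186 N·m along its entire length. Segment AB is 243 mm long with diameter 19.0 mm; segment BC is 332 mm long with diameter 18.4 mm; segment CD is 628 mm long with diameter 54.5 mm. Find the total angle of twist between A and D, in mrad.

J_AB = π(0.0190)⁴/32 = 1.28×10^-8 m⁴; J_BC = π(0.0184)⁴/32 = 1.13×10^-8 m⁴; J_CD = π(0.0545)⁴/32 = 8.66×10^-7 m⁴.
θ = (T/G)·Σ L_i/J_i = (186.0/43.1×10⁹)·(0.243/1.28×10^-8 + 0.332/1.13×10^-8 + 0.628/8.66×10^-7) = 0.2124 rad.

212 mrad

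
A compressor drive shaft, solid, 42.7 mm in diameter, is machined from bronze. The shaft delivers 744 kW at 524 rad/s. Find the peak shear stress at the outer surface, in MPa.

ω = 524 rad/s, so T = P/ω = 744×10³ / 524.0 = 1420 N·m.
J = πd⁴/32 = π(0.0427)⁴/32 = 3.264×10^-7 m⁴.
τ_max = T·r/J = 1420 × 0.0214 / 3.264×10^-7 = 9.288×10^7 Pa.

92.9 MPa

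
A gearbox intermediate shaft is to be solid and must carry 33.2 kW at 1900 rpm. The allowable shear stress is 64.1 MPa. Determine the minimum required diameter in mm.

23.7 mm

ω = 2π·1900/60 = 199.0 rad/s, so T = P/ω = 33.2×10³ / 199.0 = 166.9 N·m.
For a solid shaft τ_max = 16T/(πd³), so d = (16T/(π τ_allow))^(1/3) = (16·166.9/(π·6.41×10^7))^(1/3) = 0.02367 m.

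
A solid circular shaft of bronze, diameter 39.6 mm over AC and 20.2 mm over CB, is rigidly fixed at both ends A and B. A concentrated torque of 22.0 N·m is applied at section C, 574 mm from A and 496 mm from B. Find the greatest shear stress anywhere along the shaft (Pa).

1.67e6 Pa

Compatibility: T_A·a/J_AC = T_B·b/J_CB with T_A + T_B = T₀.
J_AC = 2.41×10^-7 m⁴, J_CB = 1.63×10^-8 m⁴, so T_A = T₀·(J_AC/a)/((J_AC/a)+(J_CB/b)) = 20.40 N·m, T_B = 1.599 N·m.
τ in each portion: τ_AC = 1.67×10^6 Pa, τ_CB = 9.88×10^5 Pa; maximum is in AC.
τ_max = T_AC·r/J = 20.40·0.0198/2.41×10^-7 = 1.673×10^6 Pa.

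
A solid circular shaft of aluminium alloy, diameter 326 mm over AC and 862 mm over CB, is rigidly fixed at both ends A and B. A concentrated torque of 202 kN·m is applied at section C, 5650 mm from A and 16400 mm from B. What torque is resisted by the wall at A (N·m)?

Compatibility: T_A·a/J_AC = T_B·b/J_CB with T_A + T_B = T₀.
J_AC = 1.11×10^-3 m⁴, J_CB = 0.0542 m⁴, so T_A = T₀·(J_AC/a)/((J_AC/a)+(J_CB/b)) = 11320 N·m, T_B = 190700 N·m.

11300 N·m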